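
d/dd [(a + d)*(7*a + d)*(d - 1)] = 7*a^2 + 16*a*d - 8*a + 3*d^2 - 2*d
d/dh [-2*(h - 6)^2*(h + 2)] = 2*(2 - 3*h)*(h - 6)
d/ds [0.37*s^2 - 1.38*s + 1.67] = 0.74*s - 1.38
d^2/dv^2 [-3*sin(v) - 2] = 3*sin(v)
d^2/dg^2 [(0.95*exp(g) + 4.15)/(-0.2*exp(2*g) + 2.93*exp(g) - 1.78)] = (-0.038*exp(4*g) - 1.2207*exp(3*g) + 9.3249*exp(2*g) - 34.672365*exp(g) - 24.65389)*exp(g)/(0.008*exp(6*g) - 0.3516*exp(5*g) + 5.36454*exp(4*g) - 31.412237*exp(3*g) + 47.744406*exp(2*g) - 27.850236*exp(g) + 5.639752)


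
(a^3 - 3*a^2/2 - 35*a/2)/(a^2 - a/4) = 2*(2*a^2 - 3*a - 35)/(4*a - 1)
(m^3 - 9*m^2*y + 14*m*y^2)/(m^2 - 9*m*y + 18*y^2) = m*(m^2 - 9*m*y + 14*y^2)/(m^2 - 9*m*y + 18*y^2)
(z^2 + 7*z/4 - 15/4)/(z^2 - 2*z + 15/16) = 4*(z + 3)/(4*z - 3)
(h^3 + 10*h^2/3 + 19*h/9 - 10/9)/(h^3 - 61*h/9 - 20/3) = (3*h^2 + 5*h - 2)/(3*h^2 - 5*h - 12)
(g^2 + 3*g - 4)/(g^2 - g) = (g + 4)/g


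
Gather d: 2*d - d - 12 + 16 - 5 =d - 1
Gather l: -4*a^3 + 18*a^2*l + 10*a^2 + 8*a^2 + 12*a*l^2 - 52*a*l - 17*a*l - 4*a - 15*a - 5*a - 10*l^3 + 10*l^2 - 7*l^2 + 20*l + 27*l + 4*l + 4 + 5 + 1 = -4*a^3 + 18*a^2 - 24*a - 10*l^3 + l^2*(12*a + 3) + l*(18*a^2 - 69*a + 51) + 10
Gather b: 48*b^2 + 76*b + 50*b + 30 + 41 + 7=48*b^2 + 126*b + 78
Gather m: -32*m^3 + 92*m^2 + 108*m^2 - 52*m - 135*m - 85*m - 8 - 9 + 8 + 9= -32*m^3 + 200*m^2 - 272*m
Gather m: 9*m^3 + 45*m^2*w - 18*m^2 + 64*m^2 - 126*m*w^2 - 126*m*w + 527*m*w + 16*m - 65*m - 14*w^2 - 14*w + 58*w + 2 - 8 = 9*m^3 + m^2*(45*w + 46) + m*(-126*w^2 + 401*w - 49) - 14*w^2 + 44*w - 6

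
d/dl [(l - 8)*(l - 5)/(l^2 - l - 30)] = 2*(6*l^2 - 70*l + 215)/(l^4 - 2*l^3 - 59*l^2 + 60*l + 900)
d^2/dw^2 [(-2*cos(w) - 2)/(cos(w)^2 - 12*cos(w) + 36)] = 2*(187*cos(w)/4 + 14*cos(2*w) + cos(3*w)/4 - 16)/(cos(w) - 6)^4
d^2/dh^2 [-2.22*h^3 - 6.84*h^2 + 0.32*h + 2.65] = -13.32*h - 13.68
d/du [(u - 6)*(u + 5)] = 2*u - 1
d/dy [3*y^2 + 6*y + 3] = 6*y + 6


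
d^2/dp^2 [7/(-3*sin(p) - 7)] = 21*(3*sin(p)^2 - 7*sin(p) - 6)/(3*sin(p) + 7)^3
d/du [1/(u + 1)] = -1/(u + 1)^2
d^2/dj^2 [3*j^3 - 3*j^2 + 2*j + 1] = 18*j - 6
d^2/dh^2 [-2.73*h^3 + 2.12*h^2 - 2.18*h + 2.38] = 4.24 - 16.38*h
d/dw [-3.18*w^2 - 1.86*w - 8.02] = -6.36*w - 1.86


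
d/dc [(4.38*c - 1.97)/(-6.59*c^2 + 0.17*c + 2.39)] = (28.8642*c^2 - 25.9646*c + 10.8031)/(43.4281*c^4 - 2.2406*c^3 - 31.4713*c^2 + 0.8126*c + 5.7121)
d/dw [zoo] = 0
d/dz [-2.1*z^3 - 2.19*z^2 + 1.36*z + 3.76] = -6.3*z^2 - 4.38*z + 1.36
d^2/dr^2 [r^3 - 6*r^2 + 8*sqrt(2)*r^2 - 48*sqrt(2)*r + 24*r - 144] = 6*r - 12 + 16*sqrt(2)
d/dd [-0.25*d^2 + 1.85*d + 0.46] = 1.85 - 0.5*d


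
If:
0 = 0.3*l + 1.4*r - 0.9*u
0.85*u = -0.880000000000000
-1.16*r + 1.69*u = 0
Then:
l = 3.93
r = -1.51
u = -1.04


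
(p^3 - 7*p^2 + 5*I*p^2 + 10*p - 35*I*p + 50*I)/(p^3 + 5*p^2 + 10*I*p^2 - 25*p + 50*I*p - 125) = (p^2 - 7*p + 10)/(p^2 + 5*p*(1 + I) + 25*I)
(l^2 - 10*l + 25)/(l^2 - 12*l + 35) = (l - 5)/(l - 7)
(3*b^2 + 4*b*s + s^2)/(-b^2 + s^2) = (3*b + s)/(-b + s)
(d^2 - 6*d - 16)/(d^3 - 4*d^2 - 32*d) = (d + 2)/(d*(d + 4))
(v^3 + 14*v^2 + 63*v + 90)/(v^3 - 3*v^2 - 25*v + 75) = (v^2 + 9*v + 18)/(v^2 - 8*v + 15)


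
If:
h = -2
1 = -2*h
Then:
No Solution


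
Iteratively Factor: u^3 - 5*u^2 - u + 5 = (u - 5)*(u^2 - 1) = (u - 5)*(u + 1)*(u - 1)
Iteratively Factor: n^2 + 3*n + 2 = (n + 2)*(n + 1)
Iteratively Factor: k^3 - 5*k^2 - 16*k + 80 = (k - 5)*(k^2 - 16) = (k - 5)*(k + 4)*(k - 4)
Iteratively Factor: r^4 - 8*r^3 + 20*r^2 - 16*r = (r)*(r^3 - 8*r^2 + 20*r - 16) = r*(r - 4)*(r^2 - 4*r + 4) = r*(r - 4)*(r - 2)*(r - 2)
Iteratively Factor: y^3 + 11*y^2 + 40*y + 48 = (y + 4)*(y^2 + 7*y + 12) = (y + 3)*(y + 4)*(y + 4)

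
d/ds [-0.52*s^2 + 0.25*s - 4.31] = 0.25 - 1.04*s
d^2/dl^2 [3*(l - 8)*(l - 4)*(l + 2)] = 18*l - 60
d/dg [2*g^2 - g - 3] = 4*g - 1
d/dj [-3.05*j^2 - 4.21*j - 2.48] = -6.1*j - 4.21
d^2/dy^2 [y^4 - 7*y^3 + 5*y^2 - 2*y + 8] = 12*y^2 - 42*y + 10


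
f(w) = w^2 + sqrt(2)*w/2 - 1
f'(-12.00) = -23.29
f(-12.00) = 134.51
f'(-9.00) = -17.29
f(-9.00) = 73.64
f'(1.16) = 3.03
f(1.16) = 1.17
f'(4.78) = 10.27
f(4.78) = 25.23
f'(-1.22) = -1.73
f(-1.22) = -0.37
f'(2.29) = 5.29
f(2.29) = 5.86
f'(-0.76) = -0.81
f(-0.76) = -0.96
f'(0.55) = 1.81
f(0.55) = -0.31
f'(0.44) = 1.59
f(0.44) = -0.50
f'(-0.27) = 0.17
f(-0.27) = -1.12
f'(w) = 2*w + sqrt(2)/2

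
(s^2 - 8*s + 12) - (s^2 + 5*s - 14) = 26 - 13*s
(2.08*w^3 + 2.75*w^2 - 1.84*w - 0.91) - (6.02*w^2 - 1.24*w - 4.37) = 2.08*w^3 - 3.27*w^2 - 0.6*w + 3.46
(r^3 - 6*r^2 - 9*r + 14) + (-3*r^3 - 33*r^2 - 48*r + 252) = -2*r^3 - 39*r^2 - 57*r + 266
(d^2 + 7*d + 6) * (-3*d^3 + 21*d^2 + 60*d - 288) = -3*d^5 + 189*d^3 + 258*d^2 - 1656*d - 1728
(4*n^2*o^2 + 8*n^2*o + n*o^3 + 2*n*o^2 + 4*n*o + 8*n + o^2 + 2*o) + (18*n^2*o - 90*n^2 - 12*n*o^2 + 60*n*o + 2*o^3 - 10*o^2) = 4*n^2*o^2 + 26*n^2*o - 90*n^2 + n*o^3 - 10*n*o^2 + 64*n*o + 8*n + 2*o^3 - 9*o^2 + 2*o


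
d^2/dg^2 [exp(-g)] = exp(-g)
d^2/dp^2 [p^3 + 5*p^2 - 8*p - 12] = 6*p + 10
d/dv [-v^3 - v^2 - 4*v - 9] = -3*v^2 - 2*v - 4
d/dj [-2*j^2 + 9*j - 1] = 9 - 4*j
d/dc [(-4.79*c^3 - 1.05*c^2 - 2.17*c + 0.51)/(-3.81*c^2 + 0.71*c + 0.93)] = (18.2499*c^4 - 6.8018*c^3 - 22.3773*c^2 + 1.9332*c - 2.3802)/(14.5161*c^4 - 5.4102*c^3 - 6.5825*c^2 + 1.3206*c + 0.8649)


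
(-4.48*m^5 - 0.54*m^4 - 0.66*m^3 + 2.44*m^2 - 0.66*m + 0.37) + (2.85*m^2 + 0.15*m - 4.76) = -4.48*m^5 - 0.54*m^4 - 0.66*m^3 + 5.29*m^2 - 0.51*m - 4.39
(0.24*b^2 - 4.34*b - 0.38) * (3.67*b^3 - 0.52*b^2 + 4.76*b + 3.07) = 0.8808*b^5 - 16.0526*b^4 + 2.0046*b^3 - 19.724*b^2 - 15.1326*b - 1.1666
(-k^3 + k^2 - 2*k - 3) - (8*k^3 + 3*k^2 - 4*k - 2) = -9*k^3 - 2*k^2 + 2*k - 1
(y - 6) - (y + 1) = -7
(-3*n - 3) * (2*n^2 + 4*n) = -6*n^3 - 18*n^2 - 12*n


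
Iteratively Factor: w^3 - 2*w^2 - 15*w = (w)*(w^2 - 2*w - 15) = w*(w + 3)*(w - 5)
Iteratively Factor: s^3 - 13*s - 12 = (s - 4)*(s^2 + 4*s + 3) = (s - 4)*(s + 3)*(s + 1)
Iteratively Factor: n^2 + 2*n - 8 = (n + 4)*(n - 2)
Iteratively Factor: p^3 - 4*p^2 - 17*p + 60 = (p - 3)*(p^2 - p - 20) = (p - 5)*(p - 3)*(p + 4)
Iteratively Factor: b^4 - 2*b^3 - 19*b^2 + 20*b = (b - 5)*(b^3 + 3*b^2 - 4*b) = b*(b - 5)*(b^2 + 3*b - 4) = b*(b - 5)*(b + 4)*(b - 1)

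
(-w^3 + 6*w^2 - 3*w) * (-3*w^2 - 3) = 3*w^5 - 18*w^4 + 12*w^3 - 18*w^2 + 9*w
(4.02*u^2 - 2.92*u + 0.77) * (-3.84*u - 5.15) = -15.4368*u^3 - 9.4902*u^2 + 12.0812*u - 3.9655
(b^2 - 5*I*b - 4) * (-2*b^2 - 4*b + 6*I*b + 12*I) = -2*b^4 - 4*b^3 + 16*I*b^3 + 38*b^2 + 32*I*b^2 + 76*b - 24*I*b - 48*I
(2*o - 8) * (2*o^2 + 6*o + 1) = 4*o^3 - 4*o^2 - 46*o - 8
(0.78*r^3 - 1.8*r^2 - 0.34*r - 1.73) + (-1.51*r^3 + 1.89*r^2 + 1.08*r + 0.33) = -0.73*r^3 + 0.0899999999999999*r^2 + 0.74*r - 1.4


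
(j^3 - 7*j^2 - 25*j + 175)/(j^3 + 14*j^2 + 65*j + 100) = (j^2 - 12*j + 35)/(j^2 + 9*j + 20)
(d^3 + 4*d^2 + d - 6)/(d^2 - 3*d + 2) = (d^2 + 5*d + 6)/(d - 2)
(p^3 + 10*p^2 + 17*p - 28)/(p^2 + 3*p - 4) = p + 7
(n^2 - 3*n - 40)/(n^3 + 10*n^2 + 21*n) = (n^2 - 3*n - 40)/(n*(n^2 + 10*n + 21))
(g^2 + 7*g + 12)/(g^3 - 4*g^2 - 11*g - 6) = (g^2 + 7*g + 12)/(g^3 - 4*g^2 - 11*g - 6)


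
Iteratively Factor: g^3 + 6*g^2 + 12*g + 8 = (g + 2)*(g^2 + 4*g + 4) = (g + 2)^2*(g + 2)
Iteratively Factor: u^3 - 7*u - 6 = (u + 1)*(u^2 - u - 6) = (u + 1)*(u + 2)*(u - 3)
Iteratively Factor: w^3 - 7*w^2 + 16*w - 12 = (w - 2)*(w^2 - 5*w + 6) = (w - 3)*(w - 2)*(w - 2)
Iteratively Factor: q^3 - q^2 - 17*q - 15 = (q + 1)*(q^2 - 2*q - 15) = (q - 5)*(q + 1)*(q + 3)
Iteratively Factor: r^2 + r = (r + 1)*(r)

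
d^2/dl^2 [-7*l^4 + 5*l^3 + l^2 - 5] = -84*l^2 + 30*l + 2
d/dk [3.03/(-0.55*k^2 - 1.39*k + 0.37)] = (3.333*k + 4.2117)/(0.55*k^2 + 1.39*k - 0.37)^2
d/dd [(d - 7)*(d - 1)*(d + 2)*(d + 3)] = 4*d^3 - 9*d^2 - 54*d - 13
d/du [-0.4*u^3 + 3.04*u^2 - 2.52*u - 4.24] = -1.2*u^2 + 6.08*u - 2.52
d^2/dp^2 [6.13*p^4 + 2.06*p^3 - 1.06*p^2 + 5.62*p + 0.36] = 73.56*p^2 + 12.36*p - 2.12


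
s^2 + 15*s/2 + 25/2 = (s + 5/2)*(s + 5)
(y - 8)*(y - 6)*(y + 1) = y^3 - 13*y^2 + 34*y + 48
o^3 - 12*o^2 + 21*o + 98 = (o - 7)^2*(o + 2)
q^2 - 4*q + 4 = (q - 2)^2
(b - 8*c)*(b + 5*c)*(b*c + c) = b^3*c - 3*b^2*c^2 + b^2*c - 40*b*c^3 - 3*b*c^2 - 40*c^3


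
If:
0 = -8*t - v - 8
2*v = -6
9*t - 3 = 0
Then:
No Solution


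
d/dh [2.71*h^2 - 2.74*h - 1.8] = 5.42*h - 2.74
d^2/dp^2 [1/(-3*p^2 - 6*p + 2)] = 6*(3*p^2 + 6*p - 12*(p + 1)^2 - 2)/(3*p^2 + 6*p - 2)^3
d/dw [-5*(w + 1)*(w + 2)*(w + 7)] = -15*w^2 - 100*w - 115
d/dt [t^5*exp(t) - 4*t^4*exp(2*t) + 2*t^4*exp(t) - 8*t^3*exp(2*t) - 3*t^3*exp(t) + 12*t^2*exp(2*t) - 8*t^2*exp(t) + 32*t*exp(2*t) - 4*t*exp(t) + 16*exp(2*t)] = (t^5 - 8*t^4*exp(t) + 7*t^4 - 32*t^3*exp(t) + 5*t^3 - 17*t^2 + 88*t*exp(t) - 20*t + 64*exp(t) - 4)*exp(t)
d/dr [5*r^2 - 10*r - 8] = 10*r - 10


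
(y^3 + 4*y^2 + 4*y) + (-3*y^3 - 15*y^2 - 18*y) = -2*y^3 - 11*y^2 - 14*y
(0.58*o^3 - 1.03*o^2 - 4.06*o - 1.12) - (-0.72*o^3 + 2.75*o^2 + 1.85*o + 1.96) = 1.3*o^3 - 3.78*o^2 - 5.91*o - 3.08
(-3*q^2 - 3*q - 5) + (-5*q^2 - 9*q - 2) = -8*q^2 - 12*q - 7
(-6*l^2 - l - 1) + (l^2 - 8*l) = -5*l^2 - 9*l - 1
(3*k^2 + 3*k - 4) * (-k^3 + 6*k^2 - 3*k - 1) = -3*k^5 + 15*k^4 + 13*k^3 - 36*k^2 + 9*k + 4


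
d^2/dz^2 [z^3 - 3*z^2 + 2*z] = 6*z - 6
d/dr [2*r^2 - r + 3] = 4*r - 1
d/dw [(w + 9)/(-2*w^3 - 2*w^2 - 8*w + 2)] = (-w^3 - w^2 - 4*w + (w + 9)*(3*w^2 + 2*w + 4) + 1)/(2*(w^3 + w^2 + 4*w - 1)^2)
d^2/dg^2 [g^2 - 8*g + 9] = 2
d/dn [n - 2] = 1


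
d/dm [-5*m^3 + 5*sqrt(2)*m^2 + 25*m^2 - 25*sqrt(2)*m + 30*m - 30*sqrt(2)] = -15*m^2 + 10*sqrt(2)*m + 50*m - 25*sqrt(2) + 30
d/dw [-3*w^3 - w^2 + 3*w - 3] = -9*w^2 - 2*w + 3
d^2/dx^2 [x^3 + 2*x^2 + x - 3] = 6*x + 4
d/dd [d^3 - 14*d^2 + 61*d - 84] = 3*d^2 - 28*d + 61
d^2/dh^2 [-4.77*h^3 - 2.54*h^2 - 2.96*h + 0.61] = -28.62*h - 5.08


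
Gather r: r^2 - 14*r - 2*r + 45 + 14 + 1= r^2 - 16*r + 60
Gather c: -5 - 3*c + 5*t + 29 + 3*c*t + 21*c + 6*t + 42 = c*(3*t + 18) + 11*t + 66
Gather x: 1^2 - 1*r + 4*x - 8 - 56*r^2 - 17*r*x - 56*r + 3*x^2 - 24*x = -56*r^2 - 57*r + 3*x^2 + x*(-17*r - 20) - 7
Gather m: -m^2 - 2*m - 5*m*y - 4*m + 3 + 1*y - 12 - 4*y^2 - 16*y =-m^2 + m*(-5*y - 6) - 4*y^2 - 15*y - 9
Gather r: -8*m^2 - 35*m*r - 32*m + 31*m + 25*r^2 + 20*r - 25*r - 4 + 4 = -8*m^2 - m + 25*r^2 + r*(-35*m - 5)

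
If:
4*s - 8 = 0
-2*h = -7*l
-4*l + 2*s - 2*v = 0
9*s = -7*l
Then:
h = -9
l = -18/7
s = 2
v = 50/7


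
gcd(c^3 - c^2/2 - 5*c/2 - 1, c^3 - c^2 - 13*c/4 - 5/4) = c^2 + 3*c/2 + 1/2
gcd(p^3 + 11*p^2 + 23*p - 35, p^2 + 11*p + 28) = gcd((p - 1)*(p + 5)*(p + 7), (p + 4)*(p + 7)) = p + 7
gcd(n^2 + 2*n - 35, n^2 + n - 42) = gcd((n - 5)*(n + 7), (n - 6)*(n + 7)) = n + 7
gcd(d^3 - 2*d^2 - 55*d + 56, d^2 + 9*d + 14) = d + 7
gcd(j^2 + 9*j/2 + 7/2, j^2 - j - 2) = j + 1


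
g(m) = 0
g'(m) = 0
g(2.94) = 0.00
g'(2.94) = 0.00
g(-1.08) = 0.00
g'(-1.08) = 0.00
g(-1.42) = 0.00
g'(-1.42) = 0.00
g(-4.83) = 0.00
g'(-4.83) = 0.00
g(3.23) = 0.00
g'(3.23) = 0.00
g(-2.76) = 0.00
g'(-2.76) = 0.00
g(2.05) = 0.00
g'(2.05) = 0.00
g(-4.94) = 0.00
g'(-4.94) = 0.00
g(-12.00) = 0.00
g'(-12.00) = 0.00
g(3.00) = 0.00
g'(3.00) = 0.00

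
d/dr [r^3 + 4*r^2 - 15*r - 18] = 3*r^2 + 8*r - 15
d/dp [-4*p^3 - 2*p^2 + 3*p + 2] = -12*p^2 - 4*p + 3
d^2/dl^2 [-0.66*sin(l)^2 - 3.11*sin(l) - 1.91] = 3.11*sin(l) - 1.32*cos(2*l)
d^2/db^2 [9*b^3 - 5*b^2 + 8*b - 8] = 54*b - 10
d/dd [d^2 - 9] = 2*d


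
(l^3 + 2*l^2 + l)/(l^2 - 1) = l*(l + 1)/(l - 1)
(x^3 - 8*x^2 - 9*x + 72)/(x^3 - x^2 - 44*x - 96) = (x - 3)/(x + 4)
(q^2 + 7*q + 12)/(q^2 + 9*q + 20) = (q + 3)/(q + 5)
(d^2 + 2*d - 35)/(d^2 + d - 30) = (d + 7)/(d + 6)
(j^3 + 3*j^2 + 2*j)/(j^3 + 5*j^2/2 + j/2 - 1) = 2*j/(2*j - 1)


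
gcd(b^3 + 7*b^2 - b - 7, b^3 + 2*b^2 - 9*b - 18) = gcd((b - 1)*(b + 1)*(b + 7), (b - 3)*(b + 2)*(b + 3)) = 1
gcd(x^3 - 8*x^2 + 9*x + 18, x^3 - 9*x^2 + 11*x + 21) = x^2 - 2*x - 3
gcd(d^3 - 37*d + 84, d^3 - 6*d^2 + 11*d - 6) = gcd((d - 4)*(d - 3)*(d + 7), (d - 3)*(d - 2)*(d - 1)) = d - 3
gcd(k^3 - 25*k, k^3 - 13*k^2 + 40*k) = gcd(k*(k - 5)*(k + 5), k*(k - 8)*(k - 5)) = k^2 - 5*k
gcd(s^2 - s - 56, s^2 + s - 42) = s + 7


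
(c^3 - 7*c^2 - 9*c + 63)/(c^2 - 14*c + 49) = (c^2 - 9)/(c - 7)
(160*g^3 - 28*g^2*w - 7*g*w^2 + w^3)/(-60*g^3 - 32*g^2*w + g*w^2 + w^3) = (32*g^2 - 12*g*w + w^2)/(-12*g^2 - 4*g*w + w^2)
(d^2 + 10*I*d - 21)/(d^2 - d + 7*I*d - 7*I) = (d + 3*I)/(d - 1)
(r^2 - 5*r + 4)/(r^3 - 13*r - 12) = (r - 1)/(r^2 + 4*r + 3)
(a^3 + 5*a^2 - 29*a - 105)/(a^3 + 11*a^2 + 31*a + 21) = (a - 5)/(a + 1)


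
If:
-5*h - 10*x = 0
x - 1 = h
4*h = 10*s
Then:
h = -2/3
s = -4/15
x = 1/3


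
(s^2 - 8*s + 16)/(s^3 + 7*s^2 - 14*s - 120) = (s - 4)/(s^2 + 11*s + 30)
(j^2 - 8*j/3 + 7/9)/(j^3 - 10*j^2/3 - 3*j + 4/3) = (j - 7/3)/(j^2 - 3*j - 4)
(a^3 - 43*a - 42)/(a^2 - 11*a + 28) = (a^2 + 7*a + 6)/(a - 4)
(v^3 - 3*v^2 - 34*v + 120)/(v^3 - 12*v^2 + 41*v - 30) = (v^2 + 2*v - 24)/(v^2 - 7*v + 6)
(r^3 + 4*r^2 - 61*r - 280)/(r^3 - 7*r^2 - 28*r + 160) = (r + 7)/(r - 4)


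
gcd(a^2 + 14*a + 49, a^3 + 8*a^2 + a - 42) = a + 7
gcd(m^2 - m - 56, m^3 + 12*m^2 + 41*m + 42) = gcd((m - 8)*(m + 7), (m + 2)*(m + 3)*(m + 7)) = m + 7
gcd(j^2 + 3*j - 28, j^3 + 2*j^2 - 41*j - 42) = j + 7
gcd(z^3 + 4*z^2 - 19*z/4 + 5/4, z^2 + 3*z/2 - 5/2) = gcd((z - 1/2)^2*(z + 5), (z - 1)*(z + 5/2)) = 1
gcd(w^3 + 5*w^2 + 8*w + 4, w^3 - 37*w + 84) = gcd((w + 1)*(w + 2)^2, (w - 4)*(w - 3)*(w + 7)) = 1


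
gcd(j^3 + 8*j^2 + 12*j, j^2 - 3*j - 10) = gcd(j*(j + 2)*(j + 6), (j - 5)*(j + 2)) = j + 2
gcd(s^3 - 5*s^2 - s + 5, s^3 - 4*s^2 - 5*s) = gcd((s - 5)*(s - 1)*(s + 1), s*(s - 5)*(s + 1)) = s^2 - 4*s - 5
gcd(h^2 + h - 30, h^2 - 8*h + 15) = h - 5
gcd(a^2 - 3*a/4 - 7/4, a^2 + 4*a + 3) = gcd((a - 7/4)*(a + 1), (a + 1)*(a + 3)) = a + 1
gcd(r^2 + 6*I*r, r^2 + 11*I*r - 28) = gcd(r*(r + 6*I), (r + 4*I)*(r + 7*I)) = 1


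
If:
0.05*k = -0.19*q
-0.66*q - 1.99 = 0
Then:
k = 11.46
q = -3.02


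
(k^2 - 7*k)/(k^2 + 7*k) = (k - 7)/(k + 7)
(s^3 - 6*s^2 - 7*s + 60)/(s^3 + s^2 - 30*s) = (s^2 - s - 12)/(s*(s + 6))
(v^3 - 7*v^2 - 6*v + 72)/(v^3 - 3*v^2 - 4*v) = (v^2 - 3*v - 18)/(v*(v + 1))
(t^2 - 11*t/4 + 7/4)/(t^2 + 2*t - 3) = (t - 7/4)/(t + 3)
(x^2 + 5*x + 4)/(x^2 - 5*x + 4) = (x^2 + 5*x + 4)/(x^2 - 5*x + 4)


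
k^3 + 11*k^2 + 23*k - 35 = (k - 1)*(k + 5)*(k + 7)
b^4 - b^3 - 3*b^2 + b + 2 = (b - 2)*(b - 1)*(b + 1)^2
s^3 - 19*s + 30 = (s - 3)*(s - 2)*(s + 5)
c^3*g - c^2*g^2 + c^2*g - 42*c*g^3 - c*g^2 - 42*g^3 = (c - 7*g)*(c + 6*g)*(c*g + g)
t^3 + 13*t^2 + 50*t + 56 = (t + 2)*(t + 4)*(t + 7)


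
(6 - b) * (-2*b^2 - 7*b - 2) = 2*b^3 - 5*b^2 - 40*b - 12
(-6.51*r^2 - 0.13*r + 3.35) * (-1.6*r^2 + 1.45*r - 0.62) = 10.416*r^4 - 9.2315*r^3 - 1.5123*r^2 + 4.9381*r - 2.077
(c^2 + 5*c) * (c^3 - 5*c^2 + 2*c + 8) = c^5 - 23*c^3 + 18*c^2 + 40*c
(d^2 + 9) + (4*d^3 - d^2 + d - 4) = 4*d^3 + d + 5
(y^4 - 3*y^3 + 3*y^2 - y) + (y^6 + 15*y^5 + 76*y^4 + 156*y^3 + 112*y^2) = y^6 + 15*y^5 + 77*y^4 + 153*y^3 + 115*y^2 - y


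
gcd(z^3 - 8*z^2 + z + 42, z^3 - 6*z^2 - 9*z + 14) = z^2 - 5*z - 14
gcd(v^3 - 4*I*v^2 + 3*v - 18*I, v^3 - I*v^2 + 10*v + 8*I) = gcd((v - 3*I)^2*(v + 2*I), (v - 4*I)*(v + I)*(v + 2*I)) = v + 2*I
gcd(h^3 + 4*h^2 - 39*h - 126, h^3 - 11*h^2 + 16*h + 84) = h - 6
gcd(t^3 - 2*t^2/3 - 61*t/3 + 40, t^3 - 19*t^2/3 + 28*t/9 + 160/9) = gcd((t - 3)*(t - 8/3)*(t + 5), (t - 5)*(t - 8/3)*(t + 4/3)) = t - 8/3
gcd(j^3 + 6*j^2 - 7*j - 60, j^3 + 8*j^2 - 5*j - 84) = j^2 + j - 12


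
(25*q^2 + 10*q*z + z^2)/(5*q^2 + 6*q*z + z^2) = (5*q + z)/(q + z)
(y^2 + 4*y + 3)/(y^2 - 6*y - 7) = (y + 3)/(y - 7)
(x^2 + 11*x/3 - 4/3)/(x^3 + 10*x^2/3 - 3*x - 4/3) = (3*x - 1)/(3*x^2 - 2*x - 1)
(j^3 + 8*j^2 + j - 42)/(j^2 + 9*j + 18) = (j^2 + 5*j - 14)/(j + 6)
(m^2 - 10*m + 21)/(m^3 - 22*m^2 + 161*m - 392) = (m - 3)/(m^2 - 15*m + 56)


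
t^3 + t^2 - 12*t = t*(t - 3)*(t + 4)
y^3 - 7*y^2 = y^2*(y - 7)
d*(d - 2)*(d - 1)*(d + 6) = d^4 + 3*d^3 - 16*d^2 + 12*d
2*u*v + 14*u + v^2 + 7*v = (2*u + v)*(v + 7)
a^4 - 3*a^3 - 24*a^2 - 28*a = a*(a - 7)*(a + 2)^2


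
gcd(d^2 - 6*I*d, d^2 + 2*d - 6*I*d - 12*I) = d - 6*I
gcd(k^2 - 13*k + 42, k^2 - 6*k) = k - 6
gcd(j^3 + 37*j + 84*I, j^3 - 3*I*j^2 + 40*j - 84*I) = j - 7*I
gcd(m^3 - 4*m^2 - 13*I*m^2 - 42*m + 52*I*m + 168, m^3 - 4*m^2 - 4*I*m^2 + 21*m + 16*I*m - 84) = m^2 + m*(-4 - 7*I) + 28*I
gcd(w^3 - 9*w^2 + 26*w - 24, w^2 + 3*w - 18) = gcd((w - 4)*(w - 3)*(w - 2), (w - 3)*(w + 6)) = w - 3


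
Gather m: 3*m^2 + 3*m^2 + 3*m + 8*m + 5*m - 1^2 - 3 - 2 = 6*m^2 + 16*m - 6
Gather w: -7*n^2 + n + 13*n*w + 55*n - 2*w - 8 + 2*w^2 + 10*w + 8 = -7*n^2 + 56*n + 2*w^2 + w*(13*n + 8)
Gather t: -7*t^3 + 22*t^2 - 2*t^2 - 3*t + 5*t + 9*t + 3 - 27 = -7*t^3 + 20*t^2 + 11*t - 24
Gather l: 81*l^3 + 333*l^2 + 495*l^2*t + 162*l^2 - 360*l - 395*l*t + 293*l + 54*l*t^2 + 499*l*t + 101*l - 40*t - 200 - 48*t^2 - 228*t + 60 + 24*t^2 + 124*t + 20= 81*l^3 + l^2*(495*t + 495) + l*(54*t^2 + 104*t + 34) - 24*t^2 - 144*t - 120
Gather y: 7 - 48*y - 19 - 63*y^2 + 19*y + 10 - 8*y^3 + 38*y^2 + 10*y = -8*y^3 - 25*y^2 - 19*y - 2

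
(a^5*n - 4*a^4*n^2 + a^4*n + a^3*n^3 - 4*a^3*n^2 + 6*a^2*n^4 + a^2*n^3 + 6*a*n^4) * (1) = a^5*n - 4*a^4*n^2 + a^4*n + a^3*n^3 - 4*a^3*n^2 + 6*a^2*n^4 + a^2*n^3 + 6*a*n^4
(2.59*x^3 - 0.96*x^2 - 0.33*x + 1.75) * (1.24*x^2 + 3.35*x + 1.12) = 3.2116*x^5 + 7.4861*x^4 - 0.7244*x^3 - 0.0107000000000004*x^2 + 5.4929*x + 1.96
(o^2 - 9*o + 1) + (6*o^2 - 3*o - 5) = 7*o^2 - 12*o - 4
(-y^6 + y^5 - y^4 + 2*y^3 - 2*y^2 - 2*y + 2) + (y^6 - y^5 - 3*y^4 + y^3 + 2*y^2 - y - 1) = -4*y^4 + 3*y^3 - 3*y + 1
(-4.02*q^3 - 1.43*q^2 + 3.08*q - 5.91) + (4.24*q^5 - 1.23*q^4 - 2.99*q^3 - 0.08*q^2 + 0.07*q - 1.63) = 4.24*q^5 - 1.23*q^4 - 7.01*q^3 - 1.51*q^2 + 3.15*q - 7.54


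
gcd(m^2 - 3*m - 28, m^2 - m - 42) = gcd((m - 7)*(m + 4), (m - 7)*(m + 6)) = m - 7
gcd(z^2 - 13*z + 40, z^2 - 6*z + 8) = 1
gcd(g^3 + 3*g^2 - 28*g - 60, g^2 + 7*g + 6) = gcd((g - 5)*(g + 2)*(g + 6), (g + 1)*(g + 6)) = g + 6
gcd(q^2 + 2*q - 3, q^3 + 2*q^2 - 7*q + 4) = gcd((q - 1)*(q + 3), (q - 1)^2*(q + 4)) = q - 1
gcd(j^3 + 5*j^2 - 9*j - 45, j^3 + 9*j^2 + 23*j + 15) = j^2 + 8*j + 15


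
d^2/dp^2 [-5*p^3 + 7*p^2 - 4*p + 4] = 14 - 30*p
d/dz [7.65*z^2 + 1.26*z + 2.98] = 15.3*z + 1.26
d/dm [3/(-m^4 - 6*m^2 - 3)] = 12*m*(m^2 + 3)/(m^4 + 6*m^2 + 3)^2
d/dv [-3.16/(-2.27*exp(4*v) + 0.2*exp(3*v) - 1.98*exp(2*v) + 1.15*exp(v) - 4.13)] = (-28.6928*exp(3*v) + 1.896*exp(2*v) - 12.5136*exp(v) + 3.634)*exp(v)/(2.27*exp(4*v) - 0.2*exp(3*v) + 1.98*exp(2*v) - 1.15*exp(v) + 4.13)^2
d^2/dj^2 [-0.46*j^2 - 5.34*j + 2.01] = -0.920000000000000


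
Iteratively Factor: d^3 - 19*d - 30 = (d + 2)*(d^2 - 2*d - 15) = (d + 2)*(d + 3)*(d - 5)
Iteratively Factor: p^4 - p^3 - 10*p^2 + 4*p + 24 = (p + 2)*(p^3 - 3*p^2 - 4*p + 12) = (p - 2)*(p + 2)*(p^2 - p - 6) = (p - 3)*(p - 2)*(p + 2)*(p + 2)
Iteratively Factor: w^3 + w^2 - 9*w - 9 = (w - 3)*(w^2 + 4*w + 3) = (w - 3)*(w + 1)*(w + 3)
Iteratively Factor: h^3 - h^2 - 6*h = (h - 3)*(h^2 + 2*h) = h*(h - 3)*(h + 2)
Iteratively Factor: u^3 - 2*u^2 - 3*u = (u)*(u^2 - 2*u - 3) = u*(u - 3)*(u + 1)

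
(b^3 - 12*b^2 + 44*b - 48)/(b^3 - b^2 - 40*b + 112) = (b^2 - 8*b + 12)/(b^2 + 3*b - 28)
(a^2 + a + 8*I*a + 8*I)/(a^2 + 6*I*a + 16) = (a + 1)/(a - 2*I)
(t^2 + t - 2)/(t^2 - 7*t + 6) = (t + 2)/(t - 6)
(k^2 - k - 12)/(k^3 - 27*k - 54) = (k - 4)/(k^2 - 3*k - 18)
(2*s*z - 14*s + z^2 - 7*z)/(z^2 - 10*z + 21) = (2*s + z)/(z - 3)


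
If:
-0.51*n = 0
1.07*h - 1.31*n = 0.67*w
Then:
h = 0.626168224299065*w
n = 0.00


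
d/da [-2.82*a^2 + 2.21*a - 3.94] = 2.21 - 5.64*a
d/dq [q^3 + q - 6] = 3*q^2 + 1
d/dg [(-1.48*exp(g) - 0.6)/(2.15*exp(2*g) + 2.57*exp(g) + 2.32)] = (3.182*exp(2*g) + 2.58*exp(g) - 1.8916)*exp(g)/(4.6225*exp(4*g) + 11.051*exp(3*g) + 16.5809*exp(2*g) + 11.9248*exp(g) + 5.3824)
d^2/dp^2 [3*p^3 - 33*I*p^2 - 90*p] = 18*p - 66*I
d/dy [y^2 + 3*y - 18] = 2*y + 3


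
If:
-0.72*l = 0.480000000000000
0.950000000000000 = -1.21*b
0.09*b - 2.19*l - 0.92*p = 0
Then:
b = -0.79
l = -0.67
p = 1.51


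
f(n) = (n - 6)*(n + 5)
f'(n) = 2*n - 1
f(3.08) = -23.59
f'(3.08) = 5.16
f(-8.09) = 43.54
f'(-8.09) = -17.18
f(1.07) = -29.93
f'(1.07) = 1.14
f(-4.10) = -9.09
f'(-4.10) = -9.20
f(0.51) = -30.25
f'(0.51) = 0.02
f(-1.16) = -27.49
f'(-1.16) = -3.32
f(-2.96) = -18.28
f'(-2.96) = -6.92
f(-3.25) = -16.19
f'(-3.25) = -7.50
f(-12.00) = 126.00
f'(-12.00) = -25.00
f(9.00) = 42.00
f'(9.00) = 17.00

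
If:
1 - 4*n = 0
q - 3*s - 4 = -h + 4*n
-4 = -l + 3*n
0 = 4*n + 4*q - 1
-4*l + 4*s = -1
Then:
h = 37/2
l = 19/4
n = 1/4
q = 0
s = 9/2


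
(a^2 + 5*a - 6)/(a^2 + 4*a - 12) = (a - 1)/(a - 2)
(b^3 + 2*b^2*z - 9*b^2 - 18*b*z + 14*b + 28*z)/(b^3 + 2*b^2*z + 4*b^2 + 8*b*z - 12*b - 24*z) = (b - 7)/(b + 6)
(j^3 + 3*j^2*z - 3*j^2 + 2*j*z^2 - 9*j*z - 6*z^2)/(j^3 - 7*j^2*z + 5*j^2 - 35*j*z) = (j^3 + 3*j^2*z - 3*j^2 + 2*j*z^2 - 9*j*z - 6*z^2)/(j*(j^2 - 7*j*z + 5*j - 35*z))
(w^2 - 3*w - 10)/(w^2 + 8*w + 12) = (w - 5)/(w + 6)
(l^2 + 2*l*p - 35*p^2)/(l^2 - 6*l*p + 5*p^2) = (-l - 7*p)/(-l + p)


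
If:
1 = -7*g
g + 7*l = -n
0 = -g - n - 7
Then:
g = -1/7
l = 1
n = -48/7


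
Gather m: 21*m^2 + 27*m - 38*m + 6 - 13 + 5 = 21*m^2 - 11*m - 2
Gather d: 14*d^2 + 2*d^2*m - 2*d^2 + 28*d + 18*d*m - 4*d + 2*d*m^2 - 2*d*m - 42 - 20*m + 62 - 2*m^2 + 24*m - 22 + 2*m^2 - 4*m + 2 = d^2*(2*m + 12) + d*(2*m^2 + 16*m + 24)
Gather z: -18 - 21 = -39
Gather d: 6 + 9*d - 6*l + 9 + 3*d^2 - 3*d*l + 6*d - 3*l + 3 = 3*d^2 + d*(15 - 3*l) - 9*l + 18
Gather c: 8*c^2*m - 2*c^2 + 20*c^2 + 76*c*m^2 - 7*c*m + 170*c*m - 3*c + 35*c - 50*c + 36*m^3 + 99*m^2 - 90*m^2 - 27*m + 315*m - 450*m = c^2*(8*m + 18) + c*(76*m^2 + 163*m - 18) + 36*m^3 + 9*m^2 - 162*m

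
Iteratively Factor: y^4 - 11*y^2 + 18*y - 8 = (y - 2)*(y^3 + 2*y^2 - 7*y + 4) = (y - 2)*(y - 1)*(y^2 + 3*y - 4) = (y - 2)*(y - 1)*(y + 4)*(y - 1)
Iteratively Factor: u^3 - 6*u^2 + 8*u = (u)*(u^2 - 6*u + 8) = u*(u - 4)*(u - 2)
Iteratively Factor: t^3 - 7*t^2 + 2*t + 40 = (t - 4)*(t^2 - 3*t - 10) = (t - 4)*(t + 2)*(t - 5)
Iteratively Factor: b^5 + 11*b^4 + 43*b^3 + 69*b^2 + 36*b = (b)*(b^4 + 11*b^3 + 43*b^2 + 69*b + 36) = b*(b + 4)*(b^3 + 7*b^2 + 15*b + 9) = b*(b + 3)*(b + 4)*(b^2 + 4*b + 3) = b*(b + 1)*(b + 3)*(b + 4)*(b + 3)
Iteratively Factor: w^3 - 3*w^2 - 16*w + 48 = (w + 4)*(w^2 - 7*w + 12) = (w - 4)*(w + 4)*(w - 3)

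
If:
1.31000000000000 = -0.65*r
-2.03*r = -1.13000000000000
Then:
No Solution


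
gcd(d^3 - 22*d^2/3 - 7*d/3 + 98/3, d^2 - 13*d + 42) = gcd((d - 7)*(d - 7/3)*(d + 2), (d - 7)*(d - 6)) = d - 7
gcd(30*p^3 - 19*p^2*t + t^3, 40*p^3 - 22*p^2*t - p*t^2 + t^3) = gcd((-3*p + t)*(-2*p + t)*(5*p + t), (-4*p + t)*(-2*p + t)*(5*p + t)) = 10*p^2 - 3*p*t - t^2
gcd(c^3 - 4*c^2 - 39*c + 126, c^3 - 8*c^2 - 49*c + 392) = c - 7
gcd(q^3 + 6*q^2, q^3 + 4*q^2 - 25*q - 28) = 1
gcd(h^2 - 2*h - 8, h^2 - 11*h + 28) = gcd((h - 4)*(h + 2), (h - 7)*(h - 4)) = h - 4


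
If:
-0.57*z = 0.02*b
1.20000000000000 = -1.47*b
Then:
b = -0.82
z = 0.03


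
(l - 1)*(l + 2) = l^2 + l - 2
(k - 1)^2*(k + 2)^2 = k^4 + 2*k^3 - 3*k^2 - 4*k + 4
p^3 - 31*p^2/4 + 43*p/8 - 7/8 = (p - 7)*(p - 1/2)*(p - 1/4)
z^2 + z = z*(z + 1)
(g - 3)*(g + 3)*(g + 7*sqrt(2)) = g^3 + 7*sqrt(2)*g^2 - 9*g - 63*sqrt(2)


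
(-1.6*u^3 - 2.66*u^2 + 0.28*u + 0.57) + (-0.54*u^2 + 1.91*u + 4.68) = -1.6*u^3 - 3.2*u^2 + 2.19*u + 5.25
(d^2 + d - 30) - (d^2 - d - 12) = 2*d - 18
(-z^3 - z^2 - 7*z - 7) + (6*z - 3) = -z^3 - z^2 - z - 10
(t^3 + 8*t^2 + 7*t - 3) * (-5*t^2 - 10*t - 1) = -5*t^5 - 50*t^4 - 116*t^3 - 63*t^2 + 23*t + 3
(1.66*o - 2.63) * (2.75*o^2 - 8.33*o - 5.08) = 4.565*o^3 - 21.0603*o^2 + 13.4751*o + 13.3604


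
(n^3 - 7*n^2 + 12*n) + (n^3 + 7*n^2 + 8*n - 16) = 2*n^3 + 20*n - 16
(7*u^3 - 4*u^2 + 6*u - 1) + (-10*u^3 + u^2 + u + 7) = -3*u^3 - 3*u^2 + 7*u + 6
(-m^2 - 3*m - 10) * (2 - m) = m^3 + m^2 + 4*m - 20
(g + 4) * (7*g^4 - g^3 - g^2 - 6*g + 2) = 7*g^5 + 27*g^4 - 5*g^3 - 10*g^2 - 22*g + 8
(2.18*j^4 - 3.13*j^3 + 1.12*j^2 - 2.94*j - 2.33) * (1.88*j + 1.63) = 4.0984*j^5 - 2.331*j^4 - 2.9963*j^3 - 3.7016*j^2 - 9.1726*j - 3.7979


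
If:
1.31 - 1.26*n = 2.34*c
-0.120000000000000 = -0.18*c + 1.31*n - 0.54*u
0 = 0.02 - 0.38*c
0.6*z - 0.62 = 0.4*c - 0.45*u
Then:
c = 0.05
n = 0.94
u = 2.49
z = -0.80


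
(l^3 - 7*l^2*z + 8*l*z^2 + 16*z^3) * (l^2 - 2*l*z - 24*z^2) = l^5 - 9*l^4*z - 2*l^3*z^2 + 168*l^2*z^3 - 224*l*z^4 - 384*z^5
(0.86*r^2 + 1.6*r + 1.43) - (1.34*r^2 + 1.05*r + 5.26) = -0.48*r^2 + 0.55*r - 3.83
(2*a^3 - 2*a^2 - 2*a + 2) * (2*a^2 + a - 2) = 4*a^5 - 2*a^4 - 10*a^3 + 6*a^2 + 6*a - 4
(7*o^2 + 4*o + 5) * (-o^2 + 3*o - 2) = -7*o^4 + 17*o^3 - 7*o^2 + 7*o - 10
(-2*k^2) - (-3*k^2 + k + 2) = k^2 - k - 2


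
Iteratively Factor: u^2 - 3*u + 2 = (u - 2)*(u - 1)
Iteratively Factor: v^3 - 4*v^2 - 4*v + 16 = (v - 2)*(v^2 - 2*v - 8) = (v - 4)*(v - 2)*(v + 2)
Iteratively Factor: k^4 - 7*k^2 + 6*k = (k)*(k^3 - 7*k + 6) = k*(k - 2)*(k^2 + 2*k - 3) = k*(k - 2)*(k + 3)*(k - 1)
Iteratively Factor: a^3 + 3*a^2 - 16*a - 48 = (a + 4)*(a^2 - a - 12) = (a + 3)*(a + 4)*(a - 4)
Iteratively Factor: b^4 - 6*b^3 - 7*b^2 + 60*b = (b + 3)*(b^3 - 9*b^2 + 20*b) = (b - 5)*(b + 3)*(b^2 - 4*b) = (b - 5)*(b - 4)*(b + 3)*(b)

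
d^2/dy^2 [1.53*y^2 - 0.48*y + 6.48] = 3.06000000000000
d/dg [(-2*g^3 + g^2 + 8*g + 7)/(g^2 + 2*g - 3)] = 2*(-g^4 - 4*g^3 + 6*g^2 - 10*g - 19)/(g^4 + 4*g^3 - 2*g^2 - 12*g + 9)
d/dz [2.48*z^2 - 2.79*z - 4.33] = 4.96*z - 2.79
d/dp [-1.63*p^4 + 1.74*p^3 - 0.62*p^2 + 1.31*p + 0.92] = -6.52*p^3 + 5.22*p^2 - 1.24*p + 1.31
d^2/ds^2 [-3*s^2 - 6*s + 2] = -6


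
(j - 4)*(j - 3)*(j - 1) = j^3 - 8*j^2 + 19*j - 12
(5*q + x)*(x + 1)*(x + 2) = 5*q*x^2 + 15*q*x + 10*q + x^3 + 3*x^2 + 2*x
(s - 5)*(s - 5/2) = s^2 - 15*s/2 + 25/2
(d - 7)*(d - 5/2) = d^2 - 19*d/2 + 35/2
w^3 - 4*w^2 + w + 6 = (w - 3)*(w - 2)*(w + 1)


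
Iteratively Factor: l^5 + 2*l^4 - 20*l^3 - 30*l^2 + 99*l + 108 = (l + 3)*(l^4 - l^3 - 17*l^2 + 21*l + 36) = (l + 1)*(l + 3)*(l^3 - 2*l^2 - 15*l + 36) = (l - 3)*(l + 1)*(l + 3)*(l^2 + l - 12) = (l - 3)*(l + 1)*(l + 3)*(l + 4)*(l - 3)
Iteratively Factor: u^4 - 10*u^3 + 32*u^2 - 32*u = (u - 2)*(u^3 - 8*u^2 + 16*u) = u*(u - 2)*(u^2 - 8*u + 16) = u*(u - 4)*(u - 2)*(u - 4)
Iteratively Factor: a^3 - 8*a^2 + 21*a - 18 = (a - 3)*(a^2 - 5*a + 6) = (a - 3)^2*(a - 2)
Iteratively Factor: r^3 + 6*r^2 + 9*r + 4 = (r + 1)*(r^2 + 5*r + 4) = (r + 1)*(r + 4)*(r + 1)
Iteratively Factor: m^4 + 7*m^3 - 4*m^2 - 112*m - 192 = (m - 4)*(m^3 + 11*m^2 + 40*m + 48) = (m - 4)*(m + 4)*(m^2 + 7*m + 12) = (m - 4)*(m + 4)^2*(m + 3)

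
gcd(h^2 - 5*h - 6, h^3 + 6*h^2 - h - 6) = h + 1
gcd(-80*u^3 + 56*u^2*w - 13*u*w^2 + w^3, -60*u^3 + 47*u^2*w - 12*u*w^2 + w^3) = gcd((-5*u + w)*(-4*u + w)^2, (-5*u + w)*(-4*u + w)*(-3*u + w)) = 20*u^2 - 9*u*w + w^2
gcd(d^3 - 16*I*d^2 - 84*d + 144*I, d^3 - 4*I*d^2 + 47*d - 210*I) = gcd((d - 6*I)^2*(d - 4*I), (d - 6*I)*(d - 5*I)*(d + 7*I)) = d - 6*I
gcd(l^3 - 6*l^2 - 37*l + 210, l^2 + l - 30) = l^2 + l - 30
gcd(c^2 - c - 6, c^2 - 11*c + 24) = c - 3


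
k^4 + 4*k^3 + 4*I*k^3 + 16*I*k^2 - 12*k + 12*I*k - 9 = (k + 1)*(k + 3)*(k + I)*(k + 3*I)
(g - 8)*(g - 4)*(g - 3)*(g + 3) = g^4 - 12*g^3 + 23*g^2 + 108*g - 288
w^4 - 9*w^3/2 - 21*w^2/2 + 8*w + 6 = (w - 6)*(w - 1)*(w + 1/2)*(w + 2)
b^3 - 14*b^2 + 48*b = b*(b - 8)*(b - 6)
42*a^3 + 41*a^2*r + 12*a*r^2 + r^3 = (2*a + r)*(3*a + r)*(7*a + r)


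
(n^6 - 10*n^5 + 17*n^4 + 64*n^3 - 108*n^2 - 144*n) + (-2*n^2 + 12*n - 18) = n^6 - 10*n^5 + 17*n^4 + 64*n^3 - 110*n^2 - 132*n - 18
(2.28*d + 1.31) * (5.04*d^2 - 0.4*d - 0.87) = 11.4912*d^3 + 5.6904*d^2 - 2.5076*d - 1.1397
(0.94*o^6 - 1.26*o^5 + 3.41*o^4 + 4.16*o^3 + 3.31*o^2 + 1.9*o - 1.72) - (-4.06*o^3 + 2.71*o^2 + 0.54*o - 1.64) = 0.94*o^6 - 1.26*o^5 + 3.41*o^4 + 8.22*o^3 + 0.6*o^2 + 1.36*o - 0.0800000000000001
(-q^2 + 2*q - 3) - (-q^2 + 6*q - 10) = 7 - 4*q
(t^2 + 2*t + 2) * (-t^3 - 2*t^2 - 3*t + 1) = -t^5 - 4*t^4 - 9*t^3 - 9*t^2 - 4*t + 2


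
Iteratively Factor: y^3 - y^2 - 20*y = (y + 4)*(y^2 - 5*y) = (y - 5)*(y + 4)*(y)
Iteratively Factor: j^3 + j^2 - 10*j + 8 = (j - 2)*(j^2 + 3*j - 4) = (j - 2)*(j - 1)*(j + 4)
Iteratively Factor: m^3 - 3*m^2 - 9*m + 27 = (m - 3)*(m^2 - 9) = (m - 3)*(m + 3)*(m - 3)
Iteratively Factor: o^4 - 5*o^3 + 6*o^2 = (o - 3)*(o^3 - 2*o^2) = (o - 3)*(o - 2)*(o^2) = o*(o - 3)*(o - 2)*(o)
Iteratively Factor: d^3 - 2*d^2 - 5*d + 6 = (d - 1)*(d^2 - d - 6) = (d - 3)*(d - 1)*(d + 2)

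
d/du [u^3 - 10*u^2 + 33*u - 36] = 3*u^2 - 20*u + 33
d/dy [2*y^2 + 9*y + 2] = 4*y + 9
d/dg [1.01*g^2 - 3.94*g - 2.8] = 2.02*g - 3.94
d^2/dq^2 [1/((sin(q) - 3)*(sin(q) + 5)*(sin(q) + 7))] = (-9*sin(q)^6 - 99*sin(q)^5 - 310*sin(q)^4 - 774*sin(q)^3 - 3301*sin(q)^2 + 681*sin(q) + 1892)/((sin(q) - 3)^3*(sin(q) + 5)^3*(sin(q) + 7)^3)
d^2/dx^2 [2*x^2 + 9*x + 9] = 4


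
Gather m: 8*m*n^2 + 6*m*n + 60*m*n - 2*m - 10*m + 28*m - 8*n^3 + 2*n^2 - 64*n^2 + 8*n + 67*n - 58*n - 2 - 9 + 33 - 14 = m*(8*n^2 + 66*n + 16) - 8*n^3 - 62*n^2 + 17*n + 8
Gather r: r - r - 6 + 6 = 0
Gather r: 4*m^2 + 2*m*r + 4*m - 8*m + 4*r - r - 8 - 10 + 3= 4*m^2 - 4*m + r*(2*m + 3) - 15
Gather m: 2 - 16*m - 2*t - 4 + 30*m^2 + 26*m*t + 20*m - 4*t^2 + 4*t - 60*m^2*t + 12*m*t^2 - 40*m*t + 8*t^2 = m^2*(30 - 60*t) + m*(12*t^2 - 14*t + 4) + 4*t^2 + 2*t - 2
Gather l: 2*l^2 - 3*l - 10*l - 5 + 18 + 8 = 2*l^2 - 13*l + 21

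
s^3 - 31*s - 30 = (s - 6)*(s + 1)*(s + 5)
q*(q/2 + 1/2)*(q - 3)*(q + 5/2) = q^4/2 + q^3/4 - 4*q^2 - 15*q/4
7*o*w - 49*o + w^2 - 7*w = (7*o + w)*(w - 7)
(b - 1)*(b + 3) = b^2 + 2*b - 3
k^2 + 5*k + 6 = (k + 2)*(k + 3)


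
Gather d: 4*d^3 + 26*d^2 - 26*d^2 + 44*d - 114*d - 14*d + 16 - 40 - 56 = 4*d^3 - 84*d - 80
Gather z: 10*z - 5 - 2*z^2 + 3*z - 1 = -2*z^2 + 13*z - 6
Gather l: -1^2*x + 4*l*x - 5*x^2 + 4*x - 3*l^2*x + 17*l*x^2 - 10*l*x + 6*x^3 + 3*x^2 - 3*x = -3*l^2*x + l*(17*x^2 - 6*x) + 6*x^3 - 2*x^2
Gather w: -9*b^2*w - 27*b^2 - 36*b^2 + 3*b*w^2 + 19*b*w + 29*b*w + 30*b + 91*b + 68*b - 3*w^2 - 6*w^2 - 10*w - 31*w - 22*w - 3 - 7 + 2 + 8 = -63*b^2 + 189*b + w^2*(3*b - 9) + w*(-9*b^2 + 48*b - 63)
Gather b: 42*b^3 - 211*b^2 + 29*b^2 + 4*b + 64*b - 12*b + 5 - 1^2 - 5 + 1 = 42*b^3 - 182*b^2 + 56*b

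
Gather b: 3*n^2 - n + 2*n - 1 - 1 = 3*n^2 + n - 2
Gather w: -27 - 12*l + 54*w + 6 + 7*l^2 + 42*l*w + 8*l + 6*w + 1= 7*l^2 - 4*l + w*(42*l + 60) - 20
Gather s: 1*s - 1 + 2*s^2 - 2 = 2*s^2 + s - 3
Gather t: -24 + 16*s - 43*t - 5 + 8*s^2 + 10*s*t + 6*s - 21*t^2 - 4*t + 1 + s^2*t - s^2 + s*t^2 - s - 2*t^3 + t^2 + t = 7*s^2 + 21*s - 2*t^3 + t^2*(s - 20) + t*(s^2 + 10*s - 46) - 28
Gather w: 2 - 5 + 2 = -1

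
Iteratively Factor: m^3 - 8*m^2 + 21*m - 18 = (m - 3)*(m^2 - 5*m + 6) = (m - 3)^2*(m - 2)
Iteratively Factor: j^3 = (j)*(j^2) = j^2*(j)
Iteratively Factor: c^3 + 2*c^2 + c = (c)*(c^2 + 2*c + 1) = c*(c + 1)*(c + 1)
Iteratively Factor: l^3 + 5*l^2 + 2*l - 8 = (l - 1)*(l^2 + 6*l + 8) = (l - 1)*(l + 4)*(l + 2)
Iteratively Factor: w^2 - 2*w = (w - 2)*(w)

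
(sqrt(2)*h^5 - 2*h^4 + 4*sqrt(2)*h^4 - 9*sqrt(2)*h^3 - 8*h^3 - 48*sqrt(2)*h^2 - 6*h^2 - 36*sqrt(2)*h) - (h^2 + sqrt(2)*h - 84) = sqrt(2)*h^5 - 2*h^4 + 4*sqrt(2)*h^4 - 9*sqrt(2)*h^3 - 8*h^3 - 48*sqrt(2)*h^2 - 7*h^2 - 37*sqrt(2)*h + 84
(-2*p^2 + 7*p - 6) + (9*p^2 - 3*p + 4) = 7*p^2 + 4*p - 2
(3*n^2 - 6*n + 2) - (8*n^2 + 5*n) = -5*n^2 - 11*n + 2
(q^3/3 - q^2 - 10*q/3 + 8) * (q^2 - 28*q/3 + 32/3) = q^5/3 - 37*q^4/9 + 86*q^3/9 + 256*q^2/9 - 992*q/9 + 256/3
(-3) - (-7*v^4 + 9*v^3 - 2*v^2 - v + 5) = 7*v^4 - 9*v^3 + 2*v^2 + v - 8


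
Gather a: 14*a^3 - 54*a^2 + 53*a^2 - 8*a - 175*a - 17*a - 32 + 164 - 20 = 14*a^3 - a^2 - 200*a + 112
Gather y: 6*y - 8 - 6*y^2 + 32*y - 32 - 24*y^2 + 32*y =-30*y^2 + 70*y - 40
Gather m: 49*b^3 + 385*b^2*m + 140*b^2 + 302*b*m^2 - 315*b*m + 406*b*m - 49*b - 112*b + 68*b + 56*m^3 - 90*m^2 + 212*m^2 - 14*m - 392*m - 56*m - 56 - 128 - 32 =49*b^3 + 140*b^2 - 93*b + 56*m^3 + m^2*(302*b + 122) + m*(385*b^2 + 91*b - 462) - 216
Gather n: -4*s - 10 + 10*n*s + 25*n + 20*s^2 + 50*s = n*(10*s + 25) + 20*s^2 + 46*s - 10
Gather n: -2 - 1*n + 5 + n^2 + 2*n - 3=n^2 + n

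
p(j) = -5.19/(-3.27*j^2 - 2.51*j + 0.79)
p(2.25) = 0.24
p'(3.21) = -0.07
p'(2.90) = -0.10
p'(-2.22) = 0.66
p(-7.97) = 0.03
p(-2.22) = 0.53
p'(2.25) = -0.19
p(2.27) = 0.24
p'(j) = -5.19*(6.54*j + 2.51)/(-3.27*j^2 - 2.51*j + 0.79)^2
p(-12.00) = 0.01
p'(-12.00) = 0.00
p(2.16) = 0.26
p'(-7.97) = 0.01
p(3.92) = 0.09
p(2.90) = 0.15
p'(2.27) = -0.19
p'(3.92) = -0.04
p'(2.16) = -0.22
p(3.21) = 0.13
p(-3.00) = 0.25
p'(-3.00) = 0.20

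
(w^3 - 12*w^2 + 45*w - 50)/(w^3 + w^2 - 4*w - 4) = (w^2 - 10*w + 25)/(w^2 + 3*w + 2)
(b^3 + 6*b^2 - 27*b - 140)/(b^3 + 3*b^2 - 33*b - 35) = (b + 4)/(b + 1)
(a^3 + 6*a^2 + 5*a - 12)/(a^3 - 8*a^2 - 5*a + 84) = (a^2 + 3*a - 4)/(a^2 - 11*a + 28)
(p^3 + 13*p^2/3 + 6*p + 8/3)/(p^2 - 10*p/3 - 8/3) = (3*p^3 + 13*p^2 + 18*p + 8)/(3*p^2 - 10*p - 8)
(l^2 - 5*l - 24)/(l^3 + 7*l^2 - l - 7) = (l^2 - 5*l - 24)/(l^3 + 7*l^2 - l - 7)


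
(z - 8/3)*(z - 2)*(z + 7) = z^3 + 7*z^2/3 - 82*z/3 + 112/3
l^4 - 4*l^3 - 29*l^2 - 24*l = l*(l - 8)*(l + 1)*(l + 3)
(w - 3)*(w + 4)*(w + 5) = w^3 + 6*w^2 - 7*w - 60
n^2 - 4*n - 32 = (n - 8)*(n + 4)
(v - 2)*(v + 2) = v^2 - 4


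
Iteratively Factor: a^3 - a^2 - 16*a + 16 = (a - 4)*(a^2 + 3*a - 4) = (a - 4)*(a - 1)*(a + 4)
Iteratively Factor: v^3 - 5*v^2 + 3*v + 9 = (v + 1)*(v^2 - 6*v + 9) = (v - 3)*(v + 1)*(v - 3)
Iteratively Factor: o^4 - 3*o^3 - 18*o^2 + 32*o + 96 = (o + 3)*(o^3 - 6*o^2 + 32) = (o + 2)*(o + 3)*(o^2 - 8*o + 16) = (o - 4)*(o + 2)*(o + 3)*(o - 4)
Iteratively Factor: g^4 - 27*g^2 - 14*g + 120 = (g - 5)*(g^3 + 5*g^2 - 2*g - 24) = (g - 5)*(g + 4)*(g^2 + g - 6) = (g - 5)*(g + 3)*(g + 4)*(g - 2)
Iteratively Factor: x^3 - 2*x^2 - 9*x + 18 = (x - 3)*(x^2 + x - 6) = (x - 3)*(x - 2)*(x + 3)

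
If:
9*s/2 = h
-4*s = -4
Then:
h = 9/2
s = 1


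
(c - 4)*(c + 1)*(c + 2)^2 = c^4 + c^3 - 12*c^2 - 28*c - 16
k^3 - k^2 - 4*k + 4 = (k - 2)*(k - 1)*(k + 2)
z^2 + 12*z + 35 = (z + 5)*(z + 7)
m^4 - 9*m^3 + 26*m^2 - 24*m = m*(m - 4)*(m - 3)*(m - 2)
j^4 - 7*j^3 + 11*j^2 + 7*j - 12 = (j - 4)*(j - 3)*(j - 1)*(j + 1)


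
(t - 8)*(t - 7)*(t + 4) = t^3 - 11*t^2 - 4*t + 224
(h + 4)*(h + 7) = h^2 + 11*h + 28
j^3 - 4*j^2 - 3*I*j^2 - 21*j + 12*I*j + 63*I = (j - 7)*(j + 3)*(j - 3*I)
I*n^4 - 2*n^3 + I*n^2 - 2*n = n*(n + I)*(n + 2*I)*(I*n + 1)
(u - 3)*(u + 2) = u^2 - u - 6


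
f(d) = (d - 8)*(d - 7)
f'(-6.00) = -27.00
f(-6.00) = 182.00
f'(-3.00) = -21.00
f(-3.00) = 110.00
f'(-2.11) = -19.22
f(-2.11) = 92.10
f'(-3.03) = -21.06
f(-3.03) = 110.63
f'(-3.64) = -22.28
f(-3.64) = 123.85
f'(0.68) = -13.64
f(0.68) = 46.26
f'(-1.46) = -17.92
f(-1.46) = 80.03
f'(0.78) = -13.44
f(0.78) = 44.91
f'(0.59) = -13.82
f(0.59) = 47.50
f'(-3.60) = -22.20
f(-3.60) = 122.96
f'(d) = 2*d - 15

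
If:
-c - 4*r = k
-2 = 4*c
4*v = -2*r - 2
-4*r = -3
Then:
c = -1/2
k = -5/2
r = 3/4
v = -7/8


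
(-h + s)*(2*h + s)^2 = -4*h^3 + 3*h*s^2 + s^3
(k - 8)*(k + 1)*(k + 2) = k^3 - 5*k^2 - 22*k - 16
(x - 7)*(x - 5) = x^2 - 12*x + 35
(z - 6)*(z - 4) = z^2 - 10*z + 24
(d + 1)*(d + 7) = d^2 + 8*d + 7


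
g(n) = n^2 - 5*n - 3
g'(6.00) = 7.00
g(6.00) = 3.00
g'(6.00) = 7.00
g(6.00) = 3.00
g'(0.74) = -3.52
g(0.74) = -6.15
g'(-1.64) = -8.28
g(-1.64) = 7.89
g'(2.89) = 0.78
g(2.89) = -9.10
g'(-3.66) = -12.32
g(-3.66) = 28.70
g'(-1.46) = -7.92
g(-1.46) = 6.43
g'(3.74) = 2.48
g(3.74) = -7.71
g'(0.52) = -3.96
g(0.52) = -5.33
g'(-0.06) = -5.12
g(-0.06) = -2.70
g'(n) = 2*n - 5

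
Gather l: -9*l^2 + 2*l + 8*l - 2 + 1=-9*l^2 + 10*l - 1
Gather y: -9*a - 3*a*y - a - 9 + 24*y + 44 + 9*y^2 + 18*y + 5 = -10*a + 9*y^2 + y*(42 - 3*a) + 40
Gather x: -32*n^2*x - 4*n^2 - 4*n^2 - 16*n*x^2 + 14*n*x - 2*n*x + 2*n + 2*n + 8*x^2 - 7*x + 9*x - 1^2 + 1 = -8*n^2 + 4*n + x^2*(8 - 16*n) + x*(-32*n^2 + 12*n + 2)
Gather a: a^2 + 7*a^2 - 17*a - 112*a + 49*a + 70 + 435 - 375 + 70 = 8*a^2 - 80*a + 200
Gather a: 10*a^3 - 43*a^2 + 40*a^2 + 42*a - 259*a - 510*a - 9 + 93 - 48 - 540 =10*a^3 - 3*a^2 - 727*a - 504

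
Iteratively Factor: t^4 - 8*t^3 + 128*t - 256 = (t + 4)*(t^3 - 12*t^2 + 48*t - 64) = (t - 4)*(t + 4)*(t^2 - 8*t + 16) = (t - 4)^2*(t + 4)*(t - 4)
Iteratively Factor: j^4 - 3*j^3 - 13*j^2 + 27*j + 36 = (j + 3)*(j^3 - 6*j^2 + 5*j + 12) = (j - 4)*(j + 3)*(j^2 - 2*j - 3) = (j - 4)*(j - 3)*(j + 3)*(j + 1)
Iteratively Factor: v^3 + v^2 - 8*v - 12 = (v + 2)*(v^2 - v - 6) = (v - 3)*(v + 2)*(v + 2)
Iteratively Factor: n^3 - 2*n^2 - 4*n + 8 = (n - 2)*(n^2 - 4) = (n - 2)*(n + 2)*(n - 2)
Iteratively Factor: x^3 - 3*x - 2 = (x + 1)*(x^2 - x - 2) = (x + 1)^2*(x - 2)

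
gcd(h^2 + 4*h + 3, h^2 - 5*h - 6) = h + 1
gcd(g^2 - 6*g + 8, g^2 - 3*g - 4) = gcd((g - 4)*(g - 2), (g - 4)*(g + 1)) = g - 4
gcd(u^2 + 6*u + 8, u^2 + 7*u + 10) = u + 2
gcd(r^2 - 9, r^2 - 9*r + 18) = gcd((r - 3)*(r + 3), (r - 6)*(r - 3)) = r - 3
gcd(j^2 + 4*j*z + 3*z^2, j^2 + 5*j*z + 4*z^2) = j + z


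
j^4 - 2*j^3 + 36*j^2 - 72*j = j*(j - 2)*(j - 6*I)*(j + 6*I)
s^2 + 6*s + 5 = (s + 1)*(s + 5)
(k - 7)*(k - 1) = k^2 - 8*k + 7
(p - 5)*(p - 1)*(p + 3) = p^3 - 3*p^2 - 13*p + 15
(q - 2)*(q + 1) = q^2 - q - 2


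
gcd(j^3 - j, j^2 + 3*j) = j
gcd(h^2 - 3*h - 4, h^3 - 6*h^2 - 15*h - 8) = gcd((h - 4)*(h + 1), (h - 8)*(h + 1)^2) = h + 1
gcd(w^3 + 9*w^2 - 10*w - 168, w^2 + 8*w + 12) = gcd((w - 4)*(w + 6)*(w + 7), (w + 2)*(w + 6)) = w + 6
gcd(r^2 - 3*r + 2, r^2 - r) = r - 1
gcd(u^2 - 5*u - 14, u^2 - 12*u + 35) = u - 7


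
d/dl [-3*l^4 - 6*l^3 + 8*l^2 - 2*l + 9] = -12*l^3 - 18*l^2 + 16*l - 2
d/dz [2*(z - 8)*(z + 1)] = 4*z - 14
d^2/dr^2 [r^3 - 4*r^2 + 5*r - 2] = 6*r - 8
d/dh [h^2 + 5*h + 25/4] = 2*h + 5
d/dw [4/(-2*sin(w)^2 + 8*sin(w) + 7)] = 16*(sin(w) - 2)*cos(w)/(8*sin(w) + cos(2*w) + 6)^2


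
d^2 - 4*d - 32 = (d - 8)*(d + 4)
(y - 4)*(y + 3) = y^2 - y - 12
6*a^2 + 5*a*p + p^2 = (2*a + p)*(3*a + p)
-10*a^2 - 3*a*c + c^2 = (-5*a + c)*(2*a + c)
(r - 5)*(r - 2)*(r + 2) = r^3 - 5*r^2 - 4*r + 20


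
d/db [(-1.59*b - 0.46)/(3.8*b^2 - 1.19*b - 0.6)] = (6.042*b^2 + 3.496*b + 0.4066)/(14.44*b^4 - 9.044*b^3 - 3.1439*b^2 + 1.428*b + 0.36)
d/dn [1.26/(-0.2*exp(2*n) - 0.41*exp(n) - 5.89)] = (0.504*exp(n) + 0.5166)*exp(n)/(0.2*exp(2*n) + 0.41*exp(n) + 5.89)^2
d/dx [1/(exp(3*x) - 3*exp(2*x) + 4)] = 3*(2 - exp(x))*exp(2*x)/(exp(3*x) - 3*exp(2*x) + 4)^2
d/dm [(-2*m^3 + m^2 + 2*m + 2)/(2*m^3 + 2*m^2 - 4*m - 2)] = (-3*m^4 + 4*m^3 - 4*m^2 - 6*m + 2)/(2*(m^6 + 2*m^5 - 3*m^4 - 6*m^3 + 2*m^2 + 4*m + 1))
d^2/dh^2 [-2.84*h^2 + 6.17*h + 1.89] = -5.68000000000000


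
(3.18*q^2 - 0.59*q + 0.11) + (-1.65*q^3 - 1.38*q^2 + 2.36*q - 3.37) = -1.65*q^3 + 1.8*q^2 + 1.77*q - 3.26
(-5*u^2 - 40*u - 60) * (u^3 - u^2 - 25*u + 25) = -5*u^5 - 35*u^4 + 105*u^3 + 935*u^2 + 500*u - 1500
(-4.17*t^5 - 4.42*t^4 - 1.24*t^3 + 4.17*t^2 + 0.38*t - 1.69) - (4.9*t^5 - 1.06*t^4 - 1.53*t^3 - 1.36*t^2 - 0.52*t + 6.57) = -9.07*t^5 - 3.36*t^4 + 0.29*t^3 + 5.53*t^2 + 0.9*t - 8.26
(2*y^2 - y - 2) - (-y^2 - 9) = 3*y^2 - y + 7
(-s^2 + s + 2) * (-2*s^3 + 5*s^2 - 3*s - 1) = 2*s^5 - 7*s^4 + 4*s^3 + 8*s^2 - 7*s - 2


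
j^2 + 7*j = j*(j + 7)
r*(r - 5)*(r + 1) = r^3 - 4*r^2 - 5*r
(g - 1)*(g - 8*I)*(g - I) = g^3 - g^2 - 9*I*g^2 - 8*g + 9*I*g + 8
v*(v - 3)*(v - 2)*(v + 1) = v^4 - 4*v^3 + v^2 + 6*v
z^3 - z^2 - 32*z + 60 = (z - 5)*(z - 2)*(z + 6)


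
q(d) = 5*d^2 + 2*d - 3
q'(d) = 10*d + 2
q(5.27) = 146.40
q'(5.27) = 54.70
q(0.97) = 3.64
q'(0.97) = 11.70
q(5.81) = 177.40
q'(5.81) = 60.10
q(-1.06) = 0.50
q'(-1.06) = -8.60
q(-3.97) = 67.86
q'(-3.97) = -37.70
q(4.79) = 121.30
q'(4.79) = 49.90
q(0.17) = -2.52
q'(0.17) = 3.70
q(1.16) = 6.05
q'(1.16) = 13.60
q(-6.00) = 165.00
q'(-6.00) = -58.00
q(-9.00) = 384.00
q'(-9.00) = -88.00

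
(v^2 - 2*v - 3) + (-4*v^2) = -3*v^2 - 2*v - 3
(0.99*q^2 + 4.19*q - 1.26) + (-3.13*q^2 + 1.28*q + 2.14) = -2.14*q^2 + 5.47*q + 0.88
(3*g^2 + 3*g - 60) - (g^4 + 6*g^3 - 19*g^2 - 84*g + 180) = -g^4 - 6*g^3 + 22*g^2 + 87*g - 240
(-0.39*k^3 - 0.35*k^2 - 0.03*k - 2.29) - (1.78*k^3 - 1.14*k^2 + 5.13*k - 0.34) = -2.17*k^3 + 0.79*k^2 - 5.16*k - 1.95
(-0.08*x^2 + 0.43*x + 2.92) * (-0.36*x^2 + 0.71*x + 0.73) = 0.0288*x^4 - 0.2116*x^3 - 0.8043*x^2 + 2.3871*x + 2.1316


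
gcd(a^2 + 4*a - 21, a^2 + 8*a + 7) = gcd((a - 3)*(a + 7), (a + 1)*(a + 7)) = a + 7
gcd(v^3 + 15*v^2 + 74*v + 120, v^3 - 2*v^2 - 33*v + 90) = v + 6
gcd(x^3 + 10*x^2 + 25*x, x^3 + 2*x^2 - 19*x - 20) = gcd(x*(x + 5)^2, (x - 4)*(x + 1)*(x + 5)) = x + 5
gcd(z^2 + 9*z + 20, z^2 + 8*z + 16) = z + 4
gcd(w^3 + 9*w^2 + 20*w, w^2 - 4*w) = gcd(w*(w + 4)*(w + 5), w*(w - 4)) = w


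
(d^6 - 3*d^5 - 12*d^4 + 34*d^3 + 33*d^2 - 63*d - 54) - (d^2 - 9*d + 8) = d^6 - 3*d^5 - 12*d^4 + 34*d^3 + 32*d^2 - 54*d - 62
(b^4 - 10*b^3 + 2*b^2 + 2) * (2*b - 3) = 2*b^5 - 23*b^4 + 34*b^3 - 6*b^2 + 4*b - 6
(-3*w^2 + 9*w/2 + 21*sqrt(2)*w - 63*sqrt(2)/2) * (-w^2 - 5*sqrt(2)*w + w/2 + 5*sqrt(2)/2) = 3*w^4 - 6*sqrt(2)*w^3 - 6*w^3 - 831*w^2/4 + 12*sqrt(2)*w^2 - 9*sqrt(2)*w/2 + 420*w - 315/2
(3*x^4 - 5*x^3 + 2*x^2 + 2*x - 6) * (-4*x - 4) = -12*x^5 + 8*x^4 + 12*x^3 - 16*x^2 + 16*x + 24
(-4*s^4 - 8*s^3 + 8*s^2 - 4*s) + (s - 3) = -4*s^4 - 8*s^3 + 8*s^2 - 3*s - 3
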